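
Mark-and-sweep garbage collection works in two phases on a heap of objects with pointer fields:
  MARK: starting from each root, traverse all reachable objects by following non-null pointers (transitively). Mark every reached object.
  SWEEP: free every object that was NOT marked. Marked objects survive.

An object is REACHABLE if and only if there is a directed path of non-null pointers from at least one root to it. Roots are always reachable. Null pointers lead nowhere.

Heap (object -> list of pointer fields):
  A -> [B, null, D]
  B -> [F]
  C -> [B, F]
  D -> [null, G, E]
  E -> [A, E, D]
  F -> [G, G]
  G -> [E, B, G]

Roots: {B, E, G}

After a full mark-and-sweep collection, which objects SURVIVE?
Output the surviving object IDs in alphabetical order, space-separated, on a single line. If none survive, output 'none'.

Roots: B E G
Mark B: refs=F, marked=B
Mark E: refs=A E D, marked=B E
Mark G: refs=E B G, marked=B E G
Mark F: refs=G G, marked=B E F G
Mark A: refs=B null D, marked=A B E F G
Mark D: refs=null G E, marked=A B D E F G
Unmarked (collected): C

Answer: A B D E F G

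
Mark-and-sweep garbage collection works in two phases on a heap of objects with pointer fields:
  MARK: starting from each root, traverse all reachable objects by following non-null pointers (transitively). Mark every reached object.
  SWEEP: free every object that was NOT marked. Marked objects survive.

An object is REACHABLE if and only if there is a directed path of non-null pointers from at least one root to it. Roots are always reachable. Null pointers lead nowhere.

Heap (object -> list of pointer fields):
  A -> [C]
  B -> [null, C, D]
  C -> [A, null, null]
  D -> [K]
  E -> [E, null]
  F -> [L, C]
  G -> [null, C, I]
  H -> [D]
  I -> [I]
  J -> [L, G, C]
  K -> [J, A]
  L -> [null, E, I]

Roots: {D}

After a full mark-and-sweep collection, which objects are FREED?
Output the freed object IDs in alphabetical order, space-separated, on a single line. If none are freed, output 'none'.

Answer: B F H

Derivation:
Roots: D
Mark D: refs=K, marked=D
Mark K: refs=J A, marked=D K
Mark J: refs=L G C, marked=D J K
Mark A: refs=C, marked=A D J K
Mark L: refs=null E I, marked=A D J K L
Mark G: refs=null C I, marked=A D G J K L
Mark C: refs=A null null, marked=A C D G J K L
Mark E: refs=E null, marked=A C D E G J K L
Mark I: refs=I, marked=A C D E G I J K L
Unmarked (collected): B F H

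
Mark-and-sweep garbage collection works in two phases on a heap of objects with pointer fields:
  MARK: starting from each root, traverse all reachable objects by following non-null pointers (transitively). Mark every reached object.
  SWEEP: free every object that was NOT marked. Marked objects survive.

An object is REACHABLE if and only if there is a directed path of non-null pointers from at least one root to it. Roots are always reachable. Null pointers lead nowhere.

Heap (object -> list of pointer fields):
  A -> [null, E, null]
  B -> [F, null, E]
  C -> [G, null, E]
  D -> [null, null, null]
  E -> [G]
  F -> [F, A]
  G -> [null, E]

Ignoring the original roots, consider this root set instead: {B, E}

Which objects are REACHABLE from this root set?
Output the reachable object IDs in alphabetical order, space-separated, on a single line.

Roots: B E
Mark B: refs=F null E, marked=B
Mark E: refs=G, marked=B E
Mark F: refs=F A, marked=B E F
Mark G: refs=null E, marked=B E F G
Mark A: refs=null E null, marked=A B E F G
Unmarked (collected): C D

Answer: A B E F G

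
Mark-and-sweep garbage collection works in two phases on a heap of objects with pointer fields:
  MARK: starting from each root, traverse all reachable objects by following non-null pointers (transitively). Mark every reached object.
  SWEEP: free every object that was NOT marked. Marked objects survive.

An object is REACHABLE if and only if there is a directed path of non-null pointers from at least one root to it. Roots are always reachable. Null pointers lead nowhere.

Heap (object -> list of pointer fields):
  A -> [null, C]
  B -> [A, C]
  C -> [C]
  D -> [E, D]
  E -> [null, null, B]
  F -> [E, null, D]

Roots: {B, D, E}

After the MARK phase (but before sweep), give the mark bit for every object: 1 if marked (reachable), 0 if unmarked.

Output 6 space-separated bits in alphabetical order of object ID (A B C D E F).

Roots: B D E
Mark B: refs=A C, marked=B
Mark D: refs=E D, marked=B D
Mark E: refs=null null B, marked=B D E
Mark A: refs=null C, marked=A B D E
Mark C: refs=C, marked=A B C D E
Unmarked (collected): F

Answer: 1 1 1 1 1 0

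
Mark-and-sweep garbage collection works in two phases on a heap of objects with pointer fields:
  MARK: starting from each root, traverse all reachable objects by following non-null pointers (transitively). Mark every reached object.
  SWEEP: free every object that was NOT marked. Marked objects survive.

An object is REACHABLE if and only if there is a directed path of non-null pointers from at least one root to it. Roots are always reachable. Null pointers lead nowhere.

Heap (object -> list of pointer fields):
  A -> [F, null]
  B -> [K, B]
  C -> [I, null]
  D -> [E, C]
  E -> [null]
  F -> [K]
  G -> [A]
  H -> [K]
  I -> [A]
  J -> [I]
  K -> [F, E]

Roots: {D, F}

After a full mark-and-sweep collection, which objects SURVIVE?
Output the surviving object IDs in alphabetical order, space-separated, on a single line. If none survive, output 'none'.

Roots: D F
Mark D: refs=E C, marked=D
Mark F: refs=K, marked=D F
Mark E: refs=null, marked=D E F
Mark C: refs=I null, marked=C D E F
Mark K: refs=F E, marked=C D E F K
Mark I: refs=A, marked=C D E F I K
Mark A: refs=F null, marked=A C D E F I K
Unmarked (collected): B G H J

Answer: A C D E F I K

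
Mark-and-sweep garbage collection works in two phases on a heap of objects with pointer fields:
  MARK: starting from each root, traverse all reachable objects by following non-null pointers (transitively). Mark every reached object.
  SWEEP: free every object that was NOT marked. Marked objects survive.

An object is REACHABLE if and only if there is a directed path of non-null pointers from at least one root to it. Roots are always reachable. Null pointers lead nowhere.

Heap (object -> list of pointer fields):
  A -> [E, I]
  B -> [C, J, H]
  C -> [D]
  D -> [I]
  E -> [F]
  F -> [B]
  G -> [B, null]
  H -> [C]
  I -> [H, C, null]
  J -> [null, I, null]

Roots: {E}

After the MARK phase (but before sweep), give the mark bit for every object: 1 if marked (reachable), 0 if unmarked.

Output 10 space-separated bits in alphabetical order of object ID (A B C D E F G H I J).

Answer: 0 1 1 1 1 1 0 1 1 1

Derivation:
Roots: E
Mark E: refs=F, marked=E
Mark F: refs=B, marked=E F
Mark B: refs=C J H, marked=B E F
Mark C: refs=D, marked=B C E F
Mark J: refs=null I null, marked=B C E F J
Mark H: refs=C, marked=B C E F H J
Mark D: refs=I, marked=B C D E F H J
Mark I: refs=H C null, marked=B C D E F H I J
Unmarked (collected): A G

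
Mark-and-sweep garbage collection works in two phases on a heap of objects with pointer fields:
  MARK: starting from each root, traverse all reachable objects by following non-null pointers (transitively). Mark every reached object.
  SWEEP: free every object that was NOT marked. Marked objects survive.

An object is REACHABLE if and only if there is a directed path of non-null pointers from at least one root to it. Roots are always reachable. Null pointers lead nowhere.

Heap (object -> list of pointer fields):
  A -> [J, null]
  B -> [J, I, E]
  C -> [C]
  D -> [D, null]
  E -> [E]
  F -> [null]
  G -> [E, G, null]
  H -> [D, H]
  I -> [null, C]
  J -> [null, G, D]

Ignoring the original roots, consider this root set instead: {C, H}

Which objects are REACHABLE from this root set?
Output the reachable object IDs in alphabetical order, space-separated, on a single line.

Roots: C H
Mark C: refs=C, marked=C
Mark H: refs=D H, marked=C H
Mark D: refs=D null, marked=C D H
Unmarked (collected): A B E F G I J

Answer: C D H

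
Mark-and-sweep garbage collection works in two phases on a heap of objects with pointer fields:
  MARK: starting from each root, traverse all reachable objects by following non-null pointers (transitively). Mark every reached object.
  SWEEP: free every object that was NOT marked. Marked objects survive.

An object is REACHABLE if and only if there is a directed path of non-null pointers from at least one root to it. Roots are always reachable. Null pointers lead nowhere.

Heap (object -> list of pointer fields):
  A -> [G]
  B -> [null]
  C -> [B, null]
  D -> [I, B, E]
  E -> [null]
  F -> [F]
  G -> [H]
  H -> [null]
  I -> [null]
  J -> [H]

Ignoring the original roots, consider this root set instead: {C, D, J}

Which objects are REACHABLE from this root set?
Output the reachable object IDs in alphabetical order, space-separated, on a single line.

Roots: C D J
Mark C: refs=B null, marked=C
Mark D: refs=I B E, marked=C D
Mark J: refs=H, marked=C D J
Mark B: refs=null, marked=B C D J
Mark I: refs=null, marked=B C D I J
Mark E: refs=null, marked=B C D E I J
Mark H: refs=null, marked=B C D E H I J
Unmarked (collected): A F G

Answer: B C D E H I J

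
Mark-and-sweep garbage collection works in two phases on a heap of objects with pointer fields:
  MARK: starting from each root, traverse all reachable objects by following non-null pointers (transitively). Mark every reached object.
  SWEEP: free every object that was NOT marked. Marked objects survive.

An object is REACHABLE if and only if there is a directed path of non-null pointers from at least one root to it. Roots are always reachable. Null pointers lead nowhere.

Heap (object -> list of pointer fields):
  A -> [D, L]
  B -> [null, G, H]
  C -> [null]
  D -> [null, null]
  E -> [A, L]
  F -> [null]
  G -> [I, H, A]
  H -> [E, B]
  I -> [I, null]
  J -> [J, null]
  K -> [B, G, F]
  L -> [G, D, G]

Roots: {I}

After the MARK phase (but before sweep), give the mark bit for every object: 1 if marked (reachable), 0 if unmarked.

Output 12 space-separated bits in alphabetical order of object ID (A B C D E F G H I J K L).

Roots: I
Mark I: refs=I null, marked=I
Unmarked (collected): A B C D E F G H J K L

Answer: 0 0 0 0 0 0 0 0 1 0 0 0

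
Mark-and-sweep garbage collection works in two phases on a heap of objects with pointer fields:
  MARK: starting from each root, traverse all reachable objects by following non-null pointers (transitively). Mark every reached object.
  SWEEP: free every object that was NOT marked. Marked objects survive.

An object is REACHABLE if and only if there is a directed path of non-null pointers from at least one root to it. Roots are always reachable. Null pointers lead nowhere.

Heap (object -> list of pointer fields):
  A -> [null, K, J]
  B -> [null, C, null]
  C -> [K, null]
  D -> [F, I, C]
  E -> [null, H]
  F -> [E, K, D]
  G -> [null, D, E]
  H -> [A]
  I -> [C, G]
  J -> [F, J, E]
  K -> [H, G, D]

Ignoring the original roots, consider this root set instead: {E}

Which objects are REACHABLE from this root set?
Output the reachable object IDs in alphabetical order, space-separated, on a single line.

Roots: E
Mark E: refs=null H, marked=E
Mark H: refs=A, marked=E H
Mark A: refs=null K J, marked=A E H
Mark K: refs=H G D, marked=A E H K
Mark J: refs=F J E, marked=A E H J K
Mark G: refs=null D E, marked=A E G H J K
Mark D: refs=F I C, marked=A D E G H J K
Mark F: refs=E K D, marked=A D E F G H J K
Mark I: refs=C G, marked=A D E F G H I J K
Mark C: refs=K null, marked=A C D E F G H I J K
Unmarked (collected): B

Answer: A C D E F G H I J K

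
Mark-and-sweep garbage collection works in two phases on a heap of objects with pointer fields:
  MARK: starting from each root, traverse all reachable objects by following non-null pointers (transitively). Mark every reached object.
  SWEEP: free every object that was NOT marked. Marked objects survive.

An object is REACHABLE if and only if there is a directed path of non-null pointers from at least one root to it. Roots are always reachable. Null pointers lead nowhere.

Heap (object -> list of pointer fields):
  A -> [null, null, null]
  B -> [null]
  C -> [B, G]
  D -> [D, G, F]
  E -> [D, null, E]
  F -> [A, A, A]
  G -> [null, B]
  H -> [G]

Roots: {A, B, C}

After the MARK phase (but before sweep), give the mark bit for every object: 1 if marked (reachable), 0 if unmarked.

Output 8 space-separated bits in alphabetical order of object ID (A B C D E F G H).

Roots: A B C
Mark A: refs=null null null, marked=A
Mark B: refs=null, marked=A B
Mark C: refs=B G, marked=A B C
Mark G: refs=null B, marked=A B C G
Unmarked (collected): D E F H

Answer: 1 1 1 0 0 0 1 0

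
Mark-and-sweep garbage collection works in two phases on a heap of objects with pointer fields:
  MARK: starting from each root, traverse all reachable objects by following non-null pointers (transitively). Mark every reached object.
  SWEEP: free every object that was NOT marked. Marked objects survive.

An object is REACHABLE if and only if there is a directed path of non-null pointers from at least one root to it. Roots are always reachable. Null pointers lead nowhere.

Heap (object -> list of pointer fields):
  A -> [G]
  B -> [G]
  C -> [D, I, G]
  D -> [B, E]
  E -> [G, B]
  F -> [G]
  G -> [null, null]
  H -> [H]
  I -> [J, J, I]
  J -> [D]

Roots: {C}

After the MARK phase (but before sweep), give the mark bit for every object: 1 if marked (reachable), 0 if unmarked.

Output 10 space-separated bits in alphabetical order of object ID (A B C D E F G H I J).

Roots: C
Mark C: refs=D I G, marked=C
Mark D: refs=B E, marked=C D
Mark I: refs=J J I, marked=C D I
Mark G: refs=null null, marked=C D G I
Mark B: refs=G, marked=B C D G I
Mark E: refs=G B, marked=B C D E G I
Mark J: refs=D, marked=B C D E G I J
Unmarked (collected): A F H

Answer: 0 1 1 1 1 0 1 0 1 1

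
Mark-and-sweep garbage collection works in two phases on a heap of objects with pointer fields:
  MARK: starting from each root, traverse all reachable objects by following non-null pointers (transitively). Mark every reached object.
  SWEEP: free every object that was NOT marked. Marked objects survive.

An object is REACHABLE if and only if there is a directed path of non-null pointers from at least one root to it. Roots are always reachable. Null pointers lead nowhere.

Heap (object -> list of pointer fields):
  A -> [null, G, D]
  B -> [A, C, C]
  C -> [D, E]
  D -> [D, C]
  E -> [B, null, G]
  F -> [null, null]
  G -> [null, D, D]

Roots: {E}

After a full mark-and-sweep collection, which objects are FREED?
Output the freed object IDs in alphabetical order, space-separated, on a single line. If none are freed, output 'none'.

Answer: F

Derivation:
Roots: E
Mark E: refs=B null G, marked=E
Mark B: refs=A C C, marked=B E
Mark G: refs=null D D, marked=B E G
Mark A: refs=null G D, marked=A B E G
Mark C: refs=D E, marked=A B C E G
Mark D: refs=D C, marked=A B C D E G
Unmarked (collected): F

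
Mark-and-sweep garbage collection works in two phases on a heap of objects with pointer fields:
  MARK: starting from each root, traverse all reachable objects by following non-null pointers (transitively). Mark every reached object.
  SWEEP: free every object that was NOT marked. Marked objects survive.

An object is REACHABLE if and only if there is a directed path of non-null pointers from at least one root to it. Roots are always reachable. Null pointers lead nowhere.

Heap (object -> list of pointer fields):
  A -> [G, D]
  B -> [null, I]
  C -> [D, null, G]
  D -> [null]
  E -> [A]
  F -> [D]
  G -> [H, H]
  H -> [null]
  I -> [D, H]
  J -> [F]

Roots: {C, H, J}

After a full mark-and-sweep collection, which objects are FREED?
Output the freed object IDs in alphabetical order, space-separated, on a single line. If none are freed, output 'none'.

Roots: C H J
Mark C: refs=D null G, marked=C
Mark H: refs=null, marked=C H
Mark J: refs=F, marked=C H J
Mark D: refs=null, marked=C D H J
Mark G: refs=H H, marked=C D G H J
Mark F: refs=D, marked=C D F G H J
Unmarked (collected): A B E I

Answer: A B E I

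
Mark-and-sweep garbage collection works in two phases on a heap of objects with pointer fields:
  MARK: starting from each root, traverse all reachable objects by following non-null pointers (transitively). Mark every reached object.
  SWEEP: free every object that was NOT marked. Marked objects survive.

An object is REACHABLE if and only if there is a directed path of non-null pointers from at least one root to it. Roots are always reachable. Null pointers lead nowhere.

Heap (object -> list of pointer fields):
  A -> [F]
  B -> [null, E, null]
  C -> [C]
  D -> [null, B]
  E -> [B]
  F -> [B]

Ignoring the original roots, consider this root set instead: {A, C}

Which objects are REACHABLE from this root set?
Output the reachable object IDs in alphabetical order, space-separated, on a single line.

Roots: A C
Mark A: refs=F, marked=A
Mark C: refs=C, marked=A C
Mark F: refs=B, marked=A C F
Mark B: refs=null E null, marked=A B C F
Mark E: refs=B, marked=A B C E F
Unmarked (collected): D

Answer: A B C E F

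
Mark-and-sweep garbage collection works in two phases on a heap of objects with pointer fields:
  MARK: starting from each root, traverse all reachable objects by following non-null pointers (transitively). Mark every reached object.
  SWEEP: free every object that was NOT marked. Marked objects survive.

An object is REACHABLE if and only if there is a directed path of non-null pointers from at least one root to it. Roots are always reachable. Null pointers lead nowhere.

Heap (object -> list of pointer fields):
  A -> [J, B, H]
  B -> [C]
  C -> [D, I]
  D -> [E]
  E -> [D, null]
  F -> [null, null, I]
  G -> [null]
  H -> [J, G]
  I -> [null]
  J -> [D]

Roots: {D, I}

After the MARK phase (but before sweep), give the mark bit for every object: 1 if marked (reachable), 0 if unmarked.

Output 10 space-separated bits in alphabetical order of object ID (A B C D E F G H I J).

Answer: 0 0 0 1 1 0 0 0 1 0

Derivation:
Roots: D I
Mark D: refs=E, marked=D
Mark I: refs=null, marked=D I
Mark E: refs=D null, marked=D E I
Unmarked (collected): A B C F G H J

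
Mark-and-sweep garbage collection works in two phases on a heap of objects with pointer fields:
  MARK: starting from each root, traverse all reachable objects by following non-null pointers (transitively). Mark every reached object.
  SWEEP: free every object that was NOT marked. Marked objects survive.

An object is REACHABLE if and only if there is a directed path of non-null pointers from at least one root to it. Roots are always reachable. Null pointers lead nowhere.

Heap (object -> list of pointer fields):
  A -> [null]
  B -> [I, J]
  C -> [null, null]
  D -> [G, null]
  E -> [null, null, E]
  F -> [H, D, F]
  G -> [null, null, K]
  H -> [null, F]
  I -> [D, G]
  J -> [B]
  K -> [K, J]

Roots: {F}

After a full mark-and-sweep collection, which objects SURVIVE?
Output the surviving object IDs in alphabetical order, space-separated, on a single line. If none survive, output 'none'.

Answer: B D F G H I J K

Derivation:
Roots: F
Mark F: refs=H D F, marked=F
Mark H: refs=null F, marked=F H
Mark D: refs=G null, marked=D F H
Mark G: refs=null null K, marked=D F G H
Mark K: refs=K J, marked=D F G H K
Mark J: refs=B, marked=D F G H J K
Mark B: refs=I J, marked=B D F G H J K
Mark I: refs=D G, marked=B D F G H I J K
Unmarked (collected): A C E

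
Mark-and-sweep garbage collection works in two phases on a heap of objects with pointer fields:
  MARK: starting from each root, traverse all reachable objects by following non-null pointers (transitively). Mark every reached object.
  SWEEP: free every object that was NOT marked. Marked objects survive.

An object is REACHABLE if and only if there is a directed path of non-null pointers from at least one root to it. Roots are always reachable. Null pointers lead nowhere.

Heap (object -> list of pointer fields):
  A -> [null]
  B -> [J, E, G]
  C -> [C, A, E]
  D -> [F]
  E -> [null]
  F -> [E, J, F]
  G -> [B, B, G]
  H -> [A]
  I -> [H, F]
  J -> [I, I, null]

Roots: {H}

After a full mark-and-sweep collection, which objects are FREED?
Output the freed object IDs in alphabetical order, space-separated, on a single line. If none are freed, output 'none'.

Roots: H
Mark H: refs=A, marked=H
Mark A: refs=null, marked=A H
Unmarked (collected): B C D E F G I J

Answer: B C D E F G I J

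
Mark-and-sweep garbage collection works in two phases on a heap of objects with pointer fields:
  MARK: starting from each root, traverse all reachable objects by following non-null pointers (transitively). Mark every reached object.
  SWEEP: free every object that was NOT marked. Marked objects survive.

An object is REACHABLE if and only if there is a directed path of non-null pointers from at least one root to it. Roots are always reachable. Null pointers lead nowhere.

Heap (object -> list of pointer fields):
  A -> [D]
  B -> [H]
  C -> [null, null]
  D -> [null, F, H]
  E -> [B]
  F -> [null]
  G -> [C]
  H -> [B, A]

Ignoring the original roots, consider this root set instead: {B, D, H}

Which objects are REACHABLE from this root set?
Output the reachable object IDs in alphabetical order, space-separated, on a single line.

Answer: A B D F H

Derivation:
Roots: B D H
Mark B: refs=H, marked=B
Mark D: refs=null F H, marked=B D
Mark H: refs=B A, marked=B D H
Mark F: refs=null, marked=B D F H
Mark A: refs=D, marked=A B D F H
Unmarked (collected): C E G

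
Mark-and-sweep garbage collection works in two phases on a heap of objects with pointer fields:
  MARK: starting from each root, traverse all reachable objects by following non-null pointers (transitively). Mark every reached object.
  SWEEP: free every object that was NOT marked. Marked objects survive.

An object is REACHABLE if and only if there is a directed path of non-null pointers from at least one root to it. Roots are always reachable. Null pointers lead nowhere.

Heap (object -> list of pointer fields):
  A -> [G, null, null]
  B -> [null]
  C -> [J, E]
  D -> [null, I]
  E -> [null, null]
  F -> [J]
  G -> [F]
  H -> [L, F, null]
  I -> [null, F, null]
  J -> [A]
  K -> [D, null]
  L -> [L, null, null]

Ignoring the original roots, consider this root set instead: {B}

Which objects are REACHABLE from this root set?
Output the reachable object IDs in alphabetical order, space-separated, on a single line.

Roots: B
Mark B: refs=null, marked=B
Unmarked (collected): A C D E F G H I J K L

Answer: B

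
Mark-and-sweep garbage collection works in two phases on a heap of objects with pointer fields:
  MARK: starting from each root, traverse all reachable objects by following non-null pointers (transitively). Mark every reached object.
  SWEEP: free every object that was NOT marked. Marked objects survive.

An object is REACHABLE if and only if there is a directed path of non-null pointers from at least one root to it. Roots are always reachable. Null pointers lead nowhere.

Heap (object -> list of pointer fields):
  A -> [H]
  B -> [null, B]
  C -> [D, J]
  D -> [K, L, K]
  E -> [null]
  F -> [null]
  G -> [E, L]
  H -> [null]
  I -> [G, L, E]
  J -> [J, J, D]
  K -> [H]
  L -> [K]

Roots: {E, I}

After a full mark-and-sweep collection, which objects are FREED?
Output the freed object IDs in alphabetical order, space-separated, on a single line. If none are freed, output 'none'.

Roots: E I
Mark E: refs=null, marked=E
Mark I: refs=G L E, marked=E I
Mark G: refs=E L, marked=E G I
Mark L: refs=K, marked=E G I L
Mark K: refs=H, marked=E G I K L
Mark H: refs=null, marked=E G H I K L
Unmarked (collected): A B C D F J

Answer: A B C D F J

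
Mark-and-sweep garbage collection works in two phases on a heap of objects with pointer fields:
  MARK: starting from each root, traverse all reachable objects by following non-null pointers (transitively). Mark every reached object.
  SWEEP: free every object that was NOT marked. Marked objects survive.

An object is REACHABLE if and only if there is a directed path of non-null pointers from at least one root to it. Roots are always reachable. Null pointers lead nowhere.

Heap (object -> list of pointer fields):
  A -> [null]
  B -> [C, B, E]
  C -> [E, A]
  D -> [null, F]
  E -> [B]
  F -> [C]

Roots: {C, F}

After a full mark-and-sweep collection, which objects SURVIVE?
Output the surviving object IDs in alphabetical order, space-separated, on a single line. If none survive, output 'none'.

Answer: A B C E F

Derivation:
Roots: C F
Mark C: refs=E A, marked=C
Mark F: refs=C, marked=C F
Mark E: refs=B, marked=C E F
Mark A: refs=null, marked=A C E F
Mark B: refs=C B E, marked=A B C E F
Unmarked (collected): D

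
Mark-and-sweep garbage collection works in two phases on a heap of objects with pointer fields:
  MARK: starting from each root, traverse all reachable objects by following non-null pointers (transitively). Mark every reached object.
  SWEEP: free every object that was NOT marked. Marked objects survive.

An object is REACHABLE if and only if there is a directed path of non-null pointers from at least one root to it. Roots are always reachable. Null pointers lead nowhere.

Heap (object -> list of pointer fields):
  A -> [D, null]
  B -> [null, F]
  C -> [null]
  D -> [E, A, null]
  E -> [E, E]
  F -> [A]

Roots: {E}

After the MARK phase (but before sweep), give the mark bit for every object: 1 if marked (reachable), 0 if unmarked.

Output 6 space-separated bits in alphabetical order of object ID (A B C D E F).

Answer: 0 0 0 0 1 0

Derivation:
Roots: E
Mark E: refs=E E, marked=E
Unmarked (collected): A B C D F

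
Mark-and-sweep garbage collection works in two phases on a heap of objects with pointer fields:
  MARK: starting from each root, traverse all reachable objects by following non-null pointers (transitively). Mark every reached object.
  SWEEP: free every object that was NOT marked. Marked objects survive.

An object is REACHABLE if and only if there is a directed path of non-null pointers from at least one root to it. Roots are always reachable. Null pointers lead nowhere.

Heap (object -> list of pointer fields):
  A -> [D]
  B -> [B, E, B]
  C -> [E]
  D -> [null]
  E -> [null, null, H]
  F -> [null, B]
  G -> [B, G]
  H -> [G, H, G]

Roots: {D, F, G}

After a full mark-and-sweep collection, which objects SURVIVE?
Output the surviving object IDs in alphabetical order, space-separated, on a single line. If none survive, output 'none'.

Answer: B D E F G H

Derivation:
Roots: D F G
Mark D: refs=null, marked=D
Mark F: refs=null B, marked=D F
Mark G: refs=B G, marked=D F G
Mark B: refs=B E B, marked=B D F G
Mark E: refs=null null H, marked=B D E F G
Mark H: refs=G H G, marked=B D E F G H
Unmarked (collected): A C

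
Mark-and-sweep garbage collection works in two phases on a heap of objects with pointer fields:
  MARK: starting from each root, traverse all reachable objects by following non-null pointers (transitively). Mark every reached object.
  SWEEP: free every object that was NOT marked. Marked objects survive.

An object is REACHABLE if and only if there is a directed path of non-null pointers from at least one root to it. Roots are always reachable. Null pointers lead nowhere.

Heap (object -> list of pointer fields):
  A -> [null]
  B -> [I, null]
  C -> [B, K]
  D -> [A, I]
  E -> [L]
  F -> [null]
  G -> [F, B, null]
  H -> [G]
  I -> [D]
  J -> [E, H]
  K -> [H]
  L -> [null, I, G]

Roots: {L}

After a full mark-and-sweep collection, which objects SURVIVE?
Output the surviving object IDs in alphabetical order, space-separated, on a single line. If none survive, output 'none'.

Answer: A B D F G I L

Derivation:
Roots: L
Mark L: refs=null I G, marked=L
Mark I: refs=D, marked=I L
Mark G: refs=F B null, marked=G I L
Mark D: refs=A I, marked=D G I L
Mark F: refs=null, marked=D F G I L
Mark B: refs=I null, marked=B D F G I L
Mark A: refs=null, marked=A B D F G I L
Unmarked (collected): C E H J K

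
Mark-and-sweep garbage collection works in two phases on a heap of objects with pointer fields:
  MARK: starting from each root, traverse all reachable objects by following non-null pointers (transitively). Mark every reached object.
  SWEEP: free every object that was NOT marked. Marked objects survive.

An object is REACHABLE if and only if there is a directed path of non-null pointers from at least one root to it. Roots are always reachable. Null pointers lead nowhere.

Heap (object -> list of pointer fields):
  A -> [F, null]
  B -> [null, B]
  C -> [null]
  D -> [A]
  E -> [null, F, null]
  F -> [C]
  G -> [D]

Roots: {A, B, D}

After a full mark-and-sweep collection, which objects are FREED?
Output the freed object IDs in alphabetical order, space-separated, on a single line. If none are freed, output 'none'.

Answer: E G

Derivation:
Roots: A B D
Mark A: refs=F null, marked=A
Mark B: refs=null B, marked=A B
Mark D: refs=A, marked=A B D
Mark F: refs=C, marked=A B D F
Mark C: refs=null, marked=A B C D F
Unmarked (collected): E G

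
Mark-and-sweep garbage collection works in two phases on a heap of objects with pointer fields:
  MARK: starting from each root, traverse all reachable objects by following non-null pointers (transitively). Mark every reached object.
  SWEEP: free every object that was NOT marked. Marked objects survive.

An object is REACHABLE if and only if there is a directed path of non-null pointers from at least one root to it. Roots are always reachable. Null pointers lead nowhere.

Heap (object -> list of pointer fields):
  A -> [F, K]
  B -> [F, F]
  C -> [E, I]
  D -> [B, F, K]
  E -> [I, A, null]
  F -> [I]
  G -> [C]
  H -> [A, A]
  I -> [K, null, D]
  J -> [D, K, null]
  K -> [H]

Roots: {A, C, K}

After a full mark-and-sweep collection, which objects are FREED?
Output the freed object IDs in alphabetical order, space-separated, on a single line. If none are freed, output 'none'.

Roots: A C K
Mark A: refs=F K, marked=A
Mark C: refs=E I, marked=A C
Mark K: refs=H, marked=A C K
Mark F: refs=I, marked=A C F K
Mark E: refs=I A null, marked=A C E F K
Mark I: refs=K null D, marked=A C E F I K
Mark H: refs=A A, marked=A C E F H I K
Mark D: refs=B F K, marked=A C D E F H I K
Mark B: refs=F F, marked=A B C D E F H I K
Unmarked (collected): G J

Answer: G J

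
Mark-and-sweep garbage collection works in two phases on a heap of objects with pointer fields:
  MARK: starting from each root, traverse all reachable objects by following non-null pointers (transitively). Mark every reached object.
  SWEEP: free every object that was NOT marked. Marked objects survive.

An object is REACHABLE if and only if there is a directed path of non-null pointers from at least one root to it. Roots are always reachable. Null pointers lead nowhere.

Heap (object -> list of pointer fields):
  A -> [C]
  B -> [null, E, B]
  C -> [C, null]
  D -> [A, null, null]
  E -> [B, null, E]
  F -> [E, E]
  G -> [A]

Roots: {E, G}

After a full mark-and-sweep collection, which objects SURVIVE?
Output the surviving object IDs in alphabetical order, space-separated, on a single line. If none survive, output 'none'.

Roots: E G
Mark E: refs=B null E, marked=E
Mark G: refs=A, marked=E G
Mark B: refs=null E B, marked=B E G
Mark A: refs=C, marked=A B E G
Mark C: refs=C null, marked=A B C E G
Unmarked (collected): D F

Answer: A B C E G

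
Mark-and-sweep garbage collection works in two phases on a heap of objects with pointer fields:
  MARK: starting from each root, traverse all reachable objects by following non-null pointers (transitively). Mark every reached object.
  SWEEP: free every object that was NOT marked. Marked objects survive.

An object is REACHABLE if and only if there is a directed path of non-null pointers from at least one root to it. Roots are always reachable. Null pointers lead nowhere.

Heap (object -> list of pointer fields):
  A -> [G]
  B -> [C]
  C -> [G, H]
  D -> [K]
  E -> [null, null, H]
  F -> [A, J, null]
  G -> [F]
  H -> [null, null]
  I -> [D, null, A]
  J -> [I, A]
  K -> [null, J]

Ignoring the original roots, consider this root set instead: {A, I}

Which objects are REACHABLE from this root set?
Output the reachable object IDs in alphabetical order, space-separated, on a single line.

Answer: A D F G I J K

Derivation:
Roots: A I
Mark A: refs=G, marked=A
Mark I: refs=D null A, marked=A I
Mark G: refs=F, marked=A G I
Mark D: refs=K, marked=A D G I
Mark F: refs=A J null, marked=A D F G I
Mark K: refs=null J, marked=A D F G I K
Mark J: refs=I A, marked=A D F G I J K
Unmarked (collected): B C E H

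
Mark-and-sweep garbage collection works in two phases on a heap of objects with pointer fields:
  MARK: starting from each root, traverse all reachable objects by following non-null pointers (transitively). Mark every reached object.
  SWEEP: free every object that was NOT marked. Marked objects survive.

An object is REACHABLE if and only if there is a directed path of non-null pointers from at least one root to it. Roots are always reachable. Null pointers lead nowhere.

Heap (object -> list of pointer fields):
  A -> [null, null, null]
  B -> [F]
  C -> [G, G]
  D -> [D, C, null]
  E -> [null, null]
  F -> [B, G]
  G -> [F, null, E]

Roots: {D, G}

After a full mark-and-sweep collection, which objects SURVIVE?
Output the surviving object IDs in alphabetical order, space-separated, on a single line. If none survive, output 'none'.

Answer: B C D E F G

Derivation:
Roots: D G
Mark D: refs=D C null, marked=D
Mark G: refs=F null E, marked=D G
Mark C: refs=G G, marked=C D G
Mark F: refs=B G, marked=C D F G
Mark E: refs=null null, marked=C D E F G
Mark B: refs=F, marked=B C D E F G
Unmarked (collected): A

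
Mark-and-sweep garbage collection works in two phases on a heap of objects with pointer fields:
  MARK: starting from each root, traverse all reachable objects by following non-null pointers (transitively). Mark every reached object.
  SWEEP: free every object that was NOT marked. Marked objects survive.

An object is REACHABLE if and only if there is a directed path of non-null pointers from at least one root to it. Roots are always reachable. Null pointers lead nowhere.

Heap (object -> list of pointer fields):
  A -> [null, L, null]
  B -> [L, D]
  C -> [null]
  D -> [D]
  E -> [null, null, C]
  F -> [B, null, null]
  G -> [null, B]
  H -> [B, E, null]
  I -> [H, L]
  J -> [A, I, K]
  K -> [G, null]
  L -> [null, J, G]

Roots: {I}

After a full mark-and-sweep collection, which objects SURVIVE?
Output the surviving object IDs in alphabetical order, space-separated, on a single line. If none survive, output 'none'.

Roots: I
Mark I: refs=H L, marked=I
Mark H: refs=B E null, marked=H I
Mark L: refs=null J G, marked=H I L
Mark B: refs=L D, marked=B H I L
Mark E: refs=null null C, marked=B E H I L
Mark J: refs=A I K, marked=B E H I J L
Mark G: refs=null B, marked=B E G H I J L
Mark D: refs=D, marked=B D E G H I J L
Mark C: refs=null, marked=B C D E G H I J L
Mark A: refs=null L null, marked=A B C D E G H I J L
Mark K: refs=G null, marked=A B C D E G H I J K L
Unmarked (collected): F

Answer: A B C D E G H I J K L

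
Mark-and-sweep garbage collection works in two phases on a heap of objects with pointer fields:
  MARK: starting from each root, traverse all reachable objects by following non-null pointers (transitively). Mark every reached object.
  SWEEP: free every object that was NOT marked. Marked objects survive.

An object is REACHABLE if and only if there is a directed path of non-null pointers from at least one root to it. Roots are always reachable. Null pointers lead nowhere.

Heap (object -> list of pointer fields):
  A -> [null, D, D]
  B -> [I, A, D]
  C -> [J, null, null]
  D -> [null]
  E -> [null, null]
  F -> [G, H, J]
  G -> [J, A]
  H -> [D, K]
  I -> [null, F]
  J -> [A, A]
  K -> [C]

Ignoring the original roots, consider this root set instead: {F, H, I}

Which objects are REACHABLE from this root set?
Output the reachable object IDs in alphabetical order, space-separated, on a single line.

Roots: F H I
Mark F: refs=G H J, marked=F
Mark H: refs=D K, marked=F H
Mark I: refs=null F, marked=F H I
Mark G: refs=J A, marked=F G H I
Mark J: refs=A A, marked=F G H I J
Mark D: refs=null, marked=D F G H I J
Mark K: refs=C, marked=D F G H I J K
Mark A: refs=null D D, marked=A D F G H I J K
Mark C: refs=J null null, marked=A C D F G H I J K
Unmarked (collected): B E

Answer: A C D F G H I J K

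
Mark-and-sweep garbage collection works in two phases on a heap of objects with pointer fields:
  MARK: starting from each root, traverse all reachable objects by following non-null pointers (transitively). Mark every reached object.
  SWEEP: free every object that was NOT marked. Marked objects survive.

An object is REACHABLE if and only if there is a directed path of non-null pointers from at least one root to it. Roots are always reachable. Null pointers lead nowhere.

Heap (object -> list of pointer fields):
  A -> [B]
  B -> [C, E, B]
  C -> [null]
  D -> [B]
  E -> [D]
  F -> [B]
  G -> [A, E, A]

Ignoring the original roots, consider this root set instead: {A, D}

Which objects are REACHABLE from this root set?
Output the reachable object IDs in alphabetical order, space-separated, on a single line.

Answer: A B C D E

Derivation:
Roots: A D
Mark A: refs=B, marked=A
Mark D: refs=B, marked=A D
Mark B: refs=C E B, marked=A B D
Mark C: refs=null, marked=A B C D
Mark E: refs=D, marked=A B C D E
Unmarked (collected): F G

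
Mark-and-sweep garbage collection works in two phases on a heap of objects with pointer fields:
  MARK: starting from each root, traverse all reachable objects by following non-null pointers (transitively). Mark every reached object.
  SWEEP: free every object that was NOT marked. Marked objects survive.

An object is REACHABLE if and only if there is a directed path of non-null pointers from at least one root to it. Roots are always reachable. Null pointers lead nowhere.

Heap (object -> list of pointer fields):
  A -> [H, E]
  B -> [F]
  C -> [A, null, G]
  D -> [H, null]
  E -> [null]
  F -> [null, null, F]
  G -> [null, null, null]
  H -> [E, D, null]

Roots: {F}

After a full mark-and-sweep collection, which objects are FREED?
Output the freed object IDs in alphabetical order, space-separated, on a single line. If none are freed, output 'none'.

Answer: A B C D E G H

Derivation:
Roots: F
Mark F: refs=null null F, marked=F
Unmarked (collected): A B C D E G H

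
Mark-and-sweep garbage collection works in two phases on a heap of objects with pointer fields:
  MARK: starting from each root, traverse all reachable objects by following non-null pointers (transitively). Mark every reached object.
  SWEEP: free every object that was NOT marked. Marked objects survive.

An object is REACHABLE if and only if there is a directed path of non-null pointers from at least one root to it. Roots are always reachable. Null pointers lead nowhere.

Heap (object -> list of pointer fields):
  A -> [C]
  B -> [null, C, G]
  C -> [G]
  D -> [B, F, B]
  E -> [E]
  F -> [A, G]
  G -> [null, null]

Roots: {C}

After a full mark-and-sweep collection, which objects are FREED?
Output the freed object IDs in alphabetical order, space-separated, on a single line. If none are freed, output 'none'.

Roots: C
Mark C: refs=G, marked=C
Mark G: refs=null null, marked=C G
Unmarked (collected): A B D E F

Answer: A B D E F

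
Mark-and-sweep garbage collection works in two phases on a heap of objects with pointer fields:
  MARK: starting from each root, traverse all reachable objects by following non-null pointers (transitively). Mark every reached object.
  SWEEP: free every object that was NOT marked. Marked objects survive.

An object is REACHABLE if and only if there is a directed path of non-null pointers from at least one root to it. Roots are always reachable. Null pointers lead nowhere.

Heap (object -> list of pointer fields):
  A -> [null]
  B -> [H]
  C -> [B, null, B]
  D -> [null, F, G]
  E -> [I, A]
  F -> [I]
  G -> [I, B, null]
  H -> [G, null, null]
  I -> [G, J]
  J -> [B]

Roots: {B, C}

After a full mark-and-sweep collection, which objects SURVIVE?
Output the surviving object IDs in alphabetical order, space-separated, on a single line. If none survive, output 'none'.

Answer: B C G H I J

Derivation:
Roots: B C
Mark B: refs=H, marked=B
Mark C: refs=B null B, marked=B C
Mark H: refs=G null null, marked=B C H
Mark G: refs=I B null, marked=B C G H
Mark I: refs=G J, marked=B C G H I
Mark J: refs=B, marked=B C G H I J
Unmarked (collected): A D E F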